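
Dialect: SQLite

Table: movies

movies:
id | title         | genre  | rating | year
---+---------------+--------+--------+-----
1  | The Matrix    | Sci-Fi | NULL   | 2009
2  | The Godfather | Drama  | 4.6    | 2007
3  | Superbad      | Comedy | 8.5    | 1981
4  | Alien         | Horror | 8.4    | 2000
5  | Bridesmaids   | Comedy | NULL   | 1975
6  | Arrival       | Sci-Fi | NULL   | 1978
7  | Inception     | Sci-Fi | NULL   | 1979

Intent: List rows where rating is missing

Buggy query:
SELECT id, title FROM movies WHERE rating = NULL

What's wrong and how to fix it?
Bug: '= NULL' is always unknown in SQL three-valued logic, so no rows match

Fix: Replace '= NULL' with 'IS NULL'

Corrected query:
SELECT id, title FROM movies WHERE rating IS NULL

Result:
id | title      
---+------------
1  | The Matrix 
5  | Bridesmaids
6  | Arrival    
7  | Inception  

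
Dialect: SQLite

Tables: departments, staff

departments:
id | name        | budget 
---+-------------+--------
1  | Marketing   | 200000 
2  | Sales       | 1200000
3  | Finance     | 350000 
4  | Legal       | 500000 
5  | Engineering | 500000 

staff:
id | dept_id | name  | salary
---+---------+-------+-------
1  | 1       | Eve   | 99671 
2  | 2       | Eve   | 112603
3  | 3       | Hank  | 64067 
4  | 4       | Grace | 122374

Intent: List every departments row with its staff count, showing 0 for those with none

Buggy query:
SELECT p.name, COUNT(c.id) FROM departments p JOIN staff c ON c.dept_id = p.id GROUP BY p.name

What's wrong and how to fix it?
Bug: INNER JOIN drops departments rows that have no matching staff rows

Fix: Switch to LEFT JOIN to retain unmatched parent rows

Corrected query:
SELECT p.name, COUNT(c.id) FROM departments p LEFT JOIN staff c ON c.dept_id = p.id GROUP BY p.name

Result:
name        | COUNT(c.id)
------------+------------
Engineering | 0          
Finance     | 1          
Legal       | 1          
Marketing   | 1          
Sales       | 1          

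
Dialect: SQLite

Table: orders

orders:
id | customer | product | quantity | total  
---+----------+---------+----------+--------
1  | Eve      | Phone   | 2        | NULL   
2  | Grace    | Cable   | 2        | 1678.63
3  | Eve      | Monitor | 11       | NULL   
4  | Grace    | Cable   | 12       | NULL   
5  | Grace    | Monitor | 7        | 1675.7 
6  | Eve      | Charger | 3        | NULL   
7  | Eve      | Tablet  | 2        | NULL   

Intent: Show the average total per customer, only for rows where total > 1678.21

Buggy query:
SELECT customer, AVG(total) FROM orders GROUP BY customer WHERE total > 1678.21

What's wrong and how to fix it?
Bug: WHERE cannot follow GROUP BY

Fix: Place WHERE between FROM and GROUP BY

Corrected query:
SELECT customer, AVG(total) FROM orders WHERE total > 1678.21 GROUP BY customer

Result:
customer | AVG(total)
---------+-----------
Grace    | 1678.63   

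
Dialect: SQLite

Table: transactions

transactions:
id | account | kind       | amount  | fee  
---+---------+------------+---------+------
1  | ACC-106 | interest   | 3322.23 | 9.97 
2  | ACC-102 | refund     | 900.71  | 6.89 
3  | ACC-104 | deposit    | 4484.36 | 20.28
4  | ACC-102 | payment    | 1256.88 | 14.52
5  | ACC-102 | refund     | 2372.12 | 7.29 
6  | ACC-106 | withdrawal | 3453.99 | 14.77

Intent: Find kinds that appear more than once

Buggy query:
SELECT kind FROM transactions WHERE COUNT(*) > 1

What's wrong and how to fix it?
Bug: WHERE can't reference COUNT(*); aggregates are computed after WHERE

Fix: GROUP BY kind, then filter groups with HAVING COUNT(*) > 1

Corrected query:
SELECT kind FROM transactions GROUP BY kind HAVING COUNT(*) > 1

Result:
kind  
------
refund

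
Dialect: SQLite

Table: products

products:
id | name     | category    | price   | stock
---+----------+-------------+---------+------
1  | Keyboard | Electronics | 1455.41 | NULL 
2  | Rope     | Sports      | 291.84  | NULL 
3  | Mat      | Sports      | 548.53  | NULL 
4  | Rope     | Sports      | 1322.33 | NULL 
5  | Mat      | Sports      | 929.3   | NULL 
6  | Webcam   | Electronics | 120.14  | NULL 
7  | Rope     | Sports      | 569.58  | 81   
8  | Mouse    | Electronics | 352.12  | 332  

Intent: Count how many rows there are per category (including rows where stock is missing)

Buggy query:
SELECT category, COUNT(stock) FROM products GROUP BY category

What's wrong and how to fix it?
Bug: COUNT(stock) skips NULLs, so groups with missing stock are undercounted

Fix: Use COUNT(*) to count all rows regardless of NULL

Corrected query:
SELECT category, COUNT(*) FROM products GROUP BY category

Result:
category    | COUNT(*)
------------+---------
Electronics | 3       
Sports      | 5       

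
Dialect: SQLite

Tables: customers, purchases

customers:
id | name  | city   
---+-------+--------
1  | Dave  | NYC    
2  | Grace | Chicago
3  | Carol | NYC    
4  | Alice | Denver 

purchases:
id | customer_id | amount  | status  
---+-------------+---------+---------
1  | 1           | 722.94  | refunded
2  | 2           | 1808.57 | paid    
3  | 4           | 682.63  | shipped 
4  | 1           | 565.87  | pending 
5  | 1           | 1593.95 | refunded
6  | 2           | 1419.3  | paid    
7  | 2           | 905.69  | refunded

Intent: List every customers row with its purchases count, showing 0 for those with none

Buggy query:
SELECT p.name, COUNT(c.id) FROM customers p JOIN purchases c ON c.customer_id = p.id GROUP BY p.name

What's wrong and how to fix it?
Bug: INNER JOIN drops customers rows that have no matching purchases rows

Fix: Switch to LEFT JOIN to retain unmatched parent rows

Corrected query:
SELECT p.name, COUNT(c.id) FROM customers p LEFT JOIN purchases c ON c.customer_id = p.id GROUP BY p.name

Result:
name  | COUNT(c.id)
------+------------
Alice | 1          
Carol | 0          
Dave  | 3          
Grace | 3          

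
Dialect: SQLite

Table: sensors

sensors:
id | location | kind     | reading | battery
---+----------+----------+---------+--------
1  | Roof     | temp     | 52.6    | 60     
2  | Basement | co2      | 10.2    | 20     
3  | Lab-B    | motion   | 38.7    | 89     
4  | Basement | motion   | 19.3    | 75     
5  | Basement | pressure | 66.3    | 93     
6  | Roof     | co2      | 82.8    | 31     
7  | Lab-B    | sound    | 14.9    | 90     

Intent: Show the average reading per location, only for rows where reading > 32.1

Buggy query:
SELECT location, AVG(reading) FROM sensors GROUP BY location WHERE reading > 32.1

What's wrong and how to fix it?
Bug: Row-level WHERE must come before GROUP BY in the clause order

Fix: Place WHERE between FROM and GROUP BY

Corrected query:
SELECT location, AVG(reading) FROM sensors WHERE reading > 32.1 GROUP BY location

Result:
location | AVG(reading)
---------+-------------
Basement | 66.3        
Lab-B    | 38.7        
Roof     | 67.7        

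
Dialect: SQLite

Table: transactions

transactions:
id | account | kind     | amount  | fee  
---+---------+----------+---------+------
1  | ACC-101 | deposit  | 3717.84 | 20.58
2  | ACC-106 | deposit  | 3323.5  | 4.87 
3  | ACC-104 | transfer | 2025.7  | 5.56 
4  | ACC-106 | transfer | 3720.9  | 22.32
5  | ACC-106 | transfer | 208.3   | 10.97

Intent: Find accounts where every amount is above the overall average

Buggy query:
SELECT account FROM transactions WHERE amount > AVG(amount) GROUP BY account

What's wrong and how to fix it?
Bug: AVG() is an aggregate; it can't sit directly in WHERE

Fix: Use a subquery for AVG and a HAVING MIN(...) filter so the condition holds for every row in the group

Corrected query:
SELECT account FROM transactions GROUP BY account HAVING MIN(amount) > (SELECT AVG(amount) FROM transactions)

Result:
account
-------
ACC-101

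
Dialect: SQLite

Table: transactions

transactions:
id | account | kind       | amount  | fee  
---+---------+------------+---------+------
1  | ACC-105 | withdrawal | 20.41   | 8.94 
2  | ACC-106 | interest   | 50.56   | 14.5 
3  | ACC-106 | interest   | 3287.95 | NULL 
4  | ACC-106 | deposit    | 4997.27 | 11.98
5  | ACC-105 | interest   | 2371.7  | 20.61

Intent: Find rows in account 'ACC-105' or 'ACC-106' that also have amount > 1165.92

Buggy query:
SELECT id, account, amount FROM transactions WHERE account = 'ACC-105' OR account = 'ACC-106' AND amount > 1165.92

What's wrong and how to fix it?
Bug: AND binds tighter than OR, so this parses as account = 'ACC-105' OR (account = 'ACC-106' AND amount > 1165.92)

Fix: Add parentheses around the OR so the AND applies to both alternatives

Corrected query:
SELECT id, account, amount FROM transactions WHERE (account = 'ACC-105' OR account = 'ACC-106') AND amount > 1165.92

Result:
id | account | amount 
---+---------+--------
3  | ACC-106 | 3287.95
4  | ACC-106 | 4997.27
5  | ACC-105 | 2371.7 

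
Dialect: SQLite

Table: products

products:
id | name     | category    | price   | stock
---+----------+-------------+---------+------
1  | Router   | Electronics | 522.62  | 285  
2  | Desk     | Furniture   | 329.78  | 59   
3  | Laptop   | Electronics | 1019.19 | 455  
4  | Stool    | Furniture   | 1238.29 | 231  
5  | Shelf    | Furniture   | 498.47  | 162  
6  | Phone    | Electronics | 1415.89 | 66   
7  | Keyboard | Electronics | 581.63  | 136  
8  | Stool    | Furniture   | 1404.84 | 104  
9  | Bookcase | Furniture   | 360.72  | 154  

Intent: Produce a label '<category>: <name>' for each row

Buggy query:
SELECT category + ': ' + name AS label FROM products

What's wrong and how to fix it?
Bug: SQLite uses || for string concatenation; + coerces text to numbers (yielding 0)

Fix: Use the || operator for string concatenation

Corrected query:
SELECT category || ': ' || name AS label FROM products

Result:
label                
---------------------
Electronics: Router  
Furniture: Desk      
Electronics: Laptop  
Furniture: Stool     
Furniture: Shelf     
Electronics: Phone   
Electronics: Keyboard
Furniture: Stool     
Furniture: Bookcase  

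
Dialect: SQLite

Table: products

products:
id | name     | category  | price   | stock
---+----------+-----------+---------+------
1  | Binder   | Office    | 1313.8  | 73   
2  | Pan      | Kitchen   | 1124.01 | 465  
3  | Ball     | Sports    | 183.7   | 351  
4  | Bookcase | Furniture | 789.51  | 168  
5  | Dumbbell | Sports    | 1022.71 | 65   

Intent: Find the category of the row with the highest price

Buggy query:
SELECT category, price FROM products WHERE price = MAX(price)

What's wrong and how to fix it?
Bug: WHERE is evaluated per row; an aggregate over the whole table isn't defined there

Fix: Wrap MAX in a scalar subquery so WHERE compares against a single value

Corrected query:
SELECT category, price FROM products WHERE price = (SELECT MAX(price) FROM products)

Result:
category | price 
---------+-------
Office   | 1313.8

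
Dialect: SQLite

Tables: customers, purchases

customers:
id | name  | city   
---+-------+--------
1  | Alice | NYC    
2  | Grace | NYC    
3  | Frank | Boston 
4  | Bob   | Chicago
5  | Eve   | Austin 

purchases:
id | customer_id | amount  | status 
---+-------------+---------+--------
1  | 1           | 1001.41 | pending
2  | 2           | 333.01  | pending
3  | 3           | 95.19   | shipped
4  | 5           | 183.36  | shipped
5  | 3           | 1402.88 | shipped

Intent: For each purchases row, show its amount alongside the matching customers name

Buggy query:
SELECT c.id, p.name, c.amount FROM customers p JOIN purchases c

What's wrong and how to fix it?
Bug: JOIN with no ON clause produces a cartesian product; every purchases row pairs with every customers row

Fix: Add ON c.customer_id = p.id to the JOIN

Corrected query:
SELECT c.id, p.name, c.amount FROM customers p JOIN purchases c ON c.customer_id = p.id

Result:
id | name  | amount 
---+-------+--------
1  | Alice | 1001.41
2  | Grace | 333.01 
3  | Frank | 95.19  
4  | Eve   | 183.36 
5  | Frank | 1402.88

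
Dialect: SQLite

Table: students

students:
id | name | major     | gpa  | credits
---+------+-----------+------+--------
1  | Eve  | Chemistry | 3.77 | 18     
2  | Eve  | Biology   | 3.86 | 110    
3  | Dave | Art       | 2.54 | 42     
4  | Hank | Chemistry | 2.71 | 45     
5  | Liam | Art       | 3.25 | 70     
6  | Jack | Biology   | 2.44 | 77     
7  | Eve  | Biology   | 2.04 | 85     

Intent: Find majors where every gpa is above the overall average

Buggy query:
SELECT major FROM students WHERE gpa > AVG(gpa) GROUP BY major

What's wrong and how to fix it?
Bug: AVG() is an aggregate; it can't sit directly in WHERE

Fix: Compute the overall average in a scalar subquery and compare each group's MIN against it in HAVING

Corrected query:
SELECT major FROM students GROUP BY major HAVING MIN(gpa) > (SELECT AVG(gpa) FROM students)

Result:
(no rows)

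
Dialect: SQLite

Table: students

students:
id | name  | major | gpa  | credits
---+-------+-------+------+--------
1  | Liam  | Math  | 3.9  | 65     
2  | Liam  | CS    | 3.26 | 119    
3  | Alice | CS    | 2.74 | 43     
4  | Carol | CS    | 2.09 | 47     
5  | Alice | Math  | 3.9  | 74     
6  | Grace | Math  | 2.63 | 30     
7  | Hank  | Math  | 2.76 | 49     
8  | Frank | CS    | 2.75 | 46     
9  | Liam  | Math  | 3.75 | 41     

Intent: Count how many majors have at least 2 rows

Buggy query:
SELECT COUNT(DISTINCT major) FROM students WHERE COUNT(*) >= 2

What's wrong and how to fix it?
Bug: COUNT(*) cannot appear in WHERE; the per-group count doesn't exist yet

Fix: Use a subquery that GROUPs and filters with HAVING, then count its rows

Corrected query:
SELECT COUNT(*) FROM (SELECT major FROM students GROUP BY major HAVING COUNT(*) >= 2)

Result:
COUNT(*)
--------
2       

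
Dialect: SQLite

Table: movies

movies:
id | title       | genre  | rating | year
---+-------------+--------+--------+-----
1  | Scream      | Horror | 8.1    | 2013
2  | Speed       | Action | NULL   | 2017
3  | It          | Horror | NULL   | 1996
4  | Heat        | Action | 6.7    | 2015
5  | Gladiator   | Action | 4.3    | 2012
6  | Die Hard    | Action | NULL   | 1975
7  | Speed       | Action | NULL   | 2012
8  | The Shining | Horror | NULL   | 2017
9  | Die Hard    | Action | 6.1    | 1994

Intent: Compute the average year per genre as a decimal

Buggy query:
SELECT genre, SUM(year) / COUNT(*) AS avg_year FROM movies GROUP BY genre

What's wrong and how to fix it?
Bug: Both operands are integers, so '/' performs integer division and truncates

Fix: Cast one side to REAL so the division keeps the fractional part

Corrected query:
SELECT genre, SUM(year) * 1.0 / COUNT(*) AS avg_year FROM movies GROUP BY genre

Result:
genre  | avg_year   
-------+------------
Action | 2004.166667
Horror | 2008.666667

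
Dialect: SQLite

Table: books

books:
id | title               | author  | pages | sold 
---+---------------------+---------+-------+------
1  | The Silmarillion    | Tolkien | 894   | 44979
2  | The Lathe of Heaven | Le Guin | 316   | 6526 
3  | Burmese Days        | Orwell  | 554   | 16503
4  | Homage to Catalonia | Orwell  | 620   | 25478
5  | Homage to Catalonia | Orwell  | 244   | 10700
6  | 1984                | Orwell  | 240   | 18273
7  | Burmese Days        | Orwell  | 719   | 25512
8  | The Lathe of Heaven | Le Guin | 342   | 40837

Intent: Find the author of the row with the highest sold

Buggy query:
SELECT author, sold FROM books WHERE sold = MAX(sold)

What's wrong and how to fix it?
Bug: WHERE is evaluated per row; an aggregate over the whole table isn't defined there

Fix: Wrap MAX in a scalar subquery so WHERE compares against a single value

Corrected query:
SELECT author, sold FROM books WHERE sold = (SELECT MAX(sold) FROM books)

Result:
author  | sold 
--------+------
Tolkien | 44979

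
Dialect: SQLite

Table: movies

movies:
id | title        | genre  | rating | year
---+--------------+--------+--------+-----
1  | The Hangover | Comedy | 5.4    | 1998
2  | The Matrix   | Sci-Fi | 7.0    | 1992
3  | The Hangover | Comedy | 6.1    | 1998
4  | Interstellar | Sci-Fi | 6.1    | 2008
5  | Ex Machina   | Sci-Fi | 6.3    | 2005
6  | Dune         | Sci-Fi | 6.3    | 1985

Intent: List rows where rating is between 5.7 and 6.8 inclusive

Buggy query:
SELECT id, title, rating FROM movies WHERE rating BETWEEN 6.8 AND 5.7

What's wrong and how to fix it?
Bug: The bounds are reversed; BETWEEN a AND b requires a <= b to match anything

Fix: Swap the bounds so the smaller value comes first

Corrected query:
SELECT id, title, rating FROM movies WHERE rating BETWEEN 5.7 AND 6.8

Result:
id | title        | rating
---+--------------+-------
3  | The Hangover | 6.1   
4  | Interstellar | 6.1   
5  | Ex Machina   | 6.3   
6  | Dune         | 6.3   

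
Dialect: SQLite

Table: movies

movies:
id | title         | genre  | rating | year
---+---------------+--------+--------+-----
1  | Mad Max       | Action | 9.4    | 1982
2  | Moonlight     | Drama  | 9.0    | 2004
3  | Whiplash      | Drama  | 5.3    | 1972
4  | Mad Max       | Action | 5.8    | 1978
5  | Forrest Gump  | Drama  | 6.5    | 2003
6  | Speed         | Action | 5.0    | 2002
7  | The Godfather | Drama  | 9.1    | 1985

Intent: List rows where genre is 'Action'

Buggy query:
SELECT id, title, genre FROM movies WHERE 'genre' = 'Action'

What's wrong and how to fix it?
Bug: Single quotes denote string literals in SQL; the column name is being compared as a constant string

Fix: Remove the quotes around the column name (or use double quotes for an identifier)

Corrected query:
SELECT id, title, genre FROM movies WHERE genre = 'Action'

Result:
id | title   | genre 
---+---------+-------
1  | Mad Max | Action
4  | Mad Max | Action
6  | Speed   | Action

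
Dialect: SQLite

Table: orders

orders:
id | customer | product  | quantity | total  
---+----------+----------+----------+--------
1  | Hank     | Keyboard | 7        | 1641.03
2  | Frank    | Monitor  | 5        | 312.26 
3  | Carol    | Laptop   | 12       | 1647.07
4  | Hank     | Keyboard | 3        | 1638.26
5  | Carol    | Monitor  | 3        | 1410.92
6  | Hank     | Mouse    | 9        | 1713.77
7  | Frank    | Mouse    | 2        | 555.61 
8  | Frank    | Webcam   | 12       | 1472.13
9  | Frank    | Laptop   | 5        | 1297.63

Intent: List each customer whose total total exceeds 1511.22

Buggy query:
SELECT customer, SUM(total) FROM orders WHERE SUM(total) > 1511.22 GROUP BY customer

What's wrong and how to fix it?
Bug: Aggregate functions cannot appear in a WHERE clause

Fix: Move the aggregate condition to a HAVING clause

Corrected query:
SELECT customer, SUM(total) FROM orders GROUP BY customer HAVING SUM(total) > 1511.22

Result:
customer | SUM(total)
---------+-----------
Carol    | 3057.99   
Frank    | 3637.63   
Hank     | 4993.06   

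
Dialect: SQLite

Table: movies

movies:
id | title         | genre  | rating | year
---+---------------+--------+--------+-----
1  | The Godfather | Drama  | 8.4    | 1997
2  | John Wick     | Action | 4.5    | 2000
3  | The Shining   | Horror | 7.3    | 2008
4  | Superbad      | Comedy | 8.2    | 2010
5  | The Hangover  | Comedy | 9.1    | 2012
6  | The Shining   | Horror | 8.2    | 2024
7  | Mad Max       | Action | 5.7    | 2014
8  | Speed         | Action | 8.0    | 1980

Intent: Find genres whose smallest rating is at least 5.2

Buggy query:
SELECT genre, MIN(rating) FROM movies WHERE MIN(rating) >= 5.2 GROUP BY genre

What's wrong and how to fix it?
Bug: Aggregates like MIN are computed per group after WHERE runs

Fix: Use HAVING for the per-group MIN condition

Corrected query:
SELECT genre, MIN(rating) FROM movies GROUP BY genre HAVING MIN(rating) >= 5.2

Result:
genre  | MIN(rating)
-------+------------
Comedy | 8.2        
Drama  | 8.4        
Horror | 7.3        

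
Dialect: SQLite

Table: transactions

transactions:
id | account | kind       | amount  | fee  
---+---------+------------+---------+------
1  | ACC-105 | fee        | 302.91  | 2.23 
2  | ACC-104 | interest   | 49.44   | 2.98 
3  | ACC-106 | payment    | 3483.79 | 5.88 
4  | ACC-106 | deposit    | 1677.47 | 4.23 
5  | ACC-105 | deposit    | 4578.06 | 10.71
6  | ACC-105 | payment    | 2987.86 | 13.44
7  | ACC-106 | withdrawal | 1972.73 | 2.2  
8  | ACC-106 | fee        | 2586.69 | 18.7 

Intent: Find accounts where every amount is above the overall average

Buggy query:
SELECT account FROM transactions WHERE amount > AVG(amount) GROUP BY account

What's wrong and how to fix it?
Bug: AVG() is an aggregate; it can't sit directly in WHERE

Fix: Use a subquery for AVG and a HAVING MIN(...) filter so the condition holds for every row in the group

Corrected query:
SELECT account FROM transactions GROUP BY account HAVING MIN(amount) > (SELECT AVG(amount) FROM transactions)

Result:
(no rows)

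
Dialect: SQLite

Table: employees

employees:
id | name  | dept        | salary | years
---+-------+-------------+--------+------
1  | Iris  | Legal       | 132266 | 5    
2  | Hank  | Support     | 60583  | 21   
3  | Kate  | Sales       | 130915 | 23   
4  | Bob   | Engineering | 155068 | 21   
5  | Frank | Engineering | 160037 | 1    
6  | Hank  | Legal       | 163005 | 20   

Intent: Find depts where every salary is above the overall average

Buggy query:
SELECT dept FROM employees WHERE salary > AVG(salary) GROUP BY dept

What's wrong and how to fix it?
Bug: WHERE evaluates per row before aggregation, so AVG() is unavailable

Fix: Compute the overall average in a scalar subquery and compare each group's MIN against it in HAVING

Corrected query:
SELECT dept FROM employees GROUP BY dept HAVING MIN(salary) > (SELECT AVG(salary) FROM employees)

Result:
dept       
-----------
Engineering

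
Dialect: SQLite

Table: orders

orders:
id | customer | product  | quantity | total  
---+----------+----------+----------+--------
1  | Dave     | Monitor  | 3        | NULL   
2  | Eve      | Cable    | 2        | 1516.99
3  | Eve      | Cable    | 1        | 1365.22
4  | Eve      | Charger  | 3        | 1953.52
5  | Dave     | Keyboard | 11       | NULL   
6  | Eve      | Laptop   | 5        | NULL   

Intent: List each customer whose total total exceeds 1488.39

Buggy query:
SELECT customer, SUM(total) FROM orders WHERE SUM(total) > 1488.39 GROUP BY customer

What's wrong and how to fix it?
Bug: WHERE runs before GROUP BY, so aggregates aren't available there

Fix: Move the aggregate condition to a HAVING clause

Corrected query:
SELECT customer, SUM(total) FROM orders GROUP BY customer HAVING SUM(total) > 1488.39

Result:
customer | SUM(total)
---------+-----------
Eve      | 4835.73   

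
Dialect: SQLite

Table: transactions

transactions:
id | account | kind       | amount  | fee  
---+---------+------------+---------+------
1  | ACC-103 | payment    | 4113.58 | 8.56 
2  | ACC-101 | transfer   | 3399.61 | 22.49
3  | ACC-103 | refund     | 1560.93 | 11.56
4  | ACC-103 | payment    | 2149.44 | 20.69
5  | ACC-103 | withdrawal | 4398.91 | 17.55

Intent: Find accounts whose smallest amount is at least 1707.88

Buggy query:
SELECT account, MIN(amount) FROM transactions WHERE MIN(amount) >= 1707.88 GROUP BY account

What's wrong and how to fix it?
Bug: MIN() in WHERE is a misuse of aggregate

Fix: Replace WHERE with HAVING after the GROUP BY

Corrected query:
SELECT account, MIN(amount) FROM transactions GROUP BY account HAVING MIN(amount) >= 1707.88

Result:
account | MIN(amount)
--------+------------
ACC-101 | 3399.61    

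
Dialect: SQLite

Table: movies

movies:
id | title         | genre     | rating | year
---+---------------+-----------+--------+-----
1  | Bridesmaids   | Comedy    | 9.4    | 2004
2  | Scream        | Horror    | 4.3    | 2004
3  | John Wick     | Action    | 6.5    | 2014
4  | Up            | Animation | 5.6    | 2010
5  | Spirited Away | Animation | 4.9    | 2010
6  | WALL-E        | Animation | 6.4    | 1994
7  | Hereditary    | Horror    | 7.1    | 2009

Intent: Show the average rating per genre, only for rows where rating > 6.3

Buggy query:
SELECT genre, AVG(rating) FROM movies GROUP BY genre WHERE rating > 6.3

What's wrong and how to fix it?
Bug: Row-level WHERE must come before GROUP BY in the clause order

Fix: Move the WHERE clause before GROUP BY

Corrected query:
SELECT genre, AVG(rating) FROM movies WHERE rating > 6.3 GROUP BY genre

Result:
genre     | AVG(rating)
----------+------------
Action    | 6.5        
Animation | 6.4        
Comedy    | 9.4        
Horror    | 7.1        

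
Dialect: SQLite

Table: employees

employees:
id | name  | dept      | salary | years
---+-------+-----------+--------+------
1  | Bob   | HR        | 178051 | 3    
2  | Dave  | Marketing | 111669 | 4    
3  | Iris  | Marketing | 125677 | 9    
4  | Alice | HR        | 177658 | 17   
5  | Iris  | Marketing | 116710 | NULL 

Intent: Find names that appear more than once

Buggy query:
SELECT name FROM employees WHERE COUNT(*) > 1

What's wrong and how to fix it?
Bug: WHERE can't reference COUNT(*); aggregates are computed after WHERE

Fix: GROUP BY name, then filter groups with HAVING COUNT(*) > 1

Corrected query:
SELECT name FROM employees GROUP BY name HAVING COUNT(*) > 1

Result:
name
----
Iris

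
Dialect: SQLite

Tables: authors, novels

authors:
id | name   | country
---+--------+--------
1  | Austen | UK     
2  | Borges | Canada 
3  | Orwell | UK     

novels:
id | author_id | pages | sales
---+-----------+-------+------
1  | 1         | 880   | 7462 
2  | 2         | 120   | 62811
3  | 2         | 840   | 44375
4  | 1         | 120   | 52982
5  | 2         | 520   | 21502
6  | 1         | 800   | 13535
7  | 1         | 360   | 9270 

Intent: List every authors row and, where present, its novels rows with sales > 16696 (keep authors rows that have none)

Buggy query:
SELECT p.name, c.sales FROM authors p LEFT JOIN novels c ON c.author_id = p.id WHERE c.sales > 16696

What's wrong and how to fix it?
Bug: A WHERE condition on the right-hand table after LEFT JOIN drops unmatched parents

Fix: Move the right-table condition into the ON clause so unmatched parents are kept

Corrected query:
SELECT p.name, c.sales FROM authors p LEFT JOIN novels c ON c.author_id = p.id AND c.sales > 16696

Result:
name   | sales
-------+------
Austen | 52982
Borges | 21502
Borges | 44375
Borges | 62811
Orwell | NULL 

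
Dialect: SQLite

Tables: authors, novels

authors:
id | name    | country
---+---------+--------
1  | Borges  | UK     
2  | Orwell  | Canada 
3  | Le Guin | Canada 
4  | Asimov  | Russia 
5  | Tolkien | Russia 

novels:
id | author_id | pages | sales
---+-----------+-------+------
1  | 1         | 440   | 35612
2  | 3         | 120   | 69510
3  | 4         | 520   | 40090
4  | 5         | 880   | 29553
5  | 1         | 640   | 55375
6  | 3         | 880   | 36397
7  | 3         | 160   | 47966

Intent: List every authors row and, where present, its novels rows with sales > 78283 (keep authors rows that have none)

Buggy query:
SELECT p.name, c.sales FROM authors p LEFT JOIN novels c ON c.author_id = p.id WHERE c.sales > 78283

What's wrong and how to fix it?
Bug: A WHERE condition on the right-hand table after LEFT JOIN drops unmatched parents

Fix: Put 'c.sales > 78283' in the JOIN's ON clause instead of WHERE

Corrected query:
SELECT p.name, c.sales FROM authors p LEFT JOIN novels c ON c.author_id = p.id AND c.sales > 78283

Result:
name    | sales
--------+------
Borges  | NULL 
Orwell  | NULL 
Le Guin | NULL 
Asimov  | NULL 
Tolkien | NULL 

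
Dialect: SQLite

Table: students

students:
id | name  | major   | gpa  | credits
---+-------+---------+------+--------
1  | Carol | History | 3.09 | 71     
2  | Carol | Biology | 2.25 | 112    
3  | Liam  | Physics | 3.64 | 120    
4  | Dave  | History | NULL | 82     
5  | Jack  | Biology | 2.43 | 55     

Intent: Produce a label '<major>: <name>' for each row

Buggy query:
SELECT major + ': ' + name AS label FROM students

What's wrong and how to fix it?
Bug: '+' is numeric addition; on text columns SQLite converts them to 0 instead of concatenating

Fix: Replace + with || to concatenate text

Corrected query:
SELECT major || ': ' || name AS label FROM students

Result:
label         
--------------
History: Carol
Biology: Carol
Physics: Liam 
History: Dave 
Biology: Jack 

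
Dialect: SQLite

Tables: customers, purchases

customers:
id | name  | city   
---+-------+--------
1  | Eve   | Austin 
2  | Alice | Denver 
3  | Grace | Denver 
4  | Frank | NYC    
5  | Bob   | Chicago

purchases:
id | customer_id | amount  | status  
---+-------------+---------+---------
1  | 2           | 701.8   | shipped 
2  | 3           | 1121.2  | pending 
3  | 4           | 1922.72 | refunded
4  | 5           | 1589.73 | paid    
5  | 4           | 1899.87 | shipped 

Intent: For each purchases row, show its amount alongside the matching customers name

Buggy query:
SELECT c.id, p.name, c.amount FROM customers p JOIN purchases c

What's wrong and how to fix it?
Bug: Missing join condition: each purchases row is matched to all customers rows instead of just its own

Fix: Specify the join condition linking the foreign key to the parent id

Corrected query:
SELECT c.id, p.name, c.amount FROM customers p JOIN purchases c ON c.customer_id = p.id

Result:
id | name  | amount 
---+-------+--------
1  | Alice | 701.8  
2  | Grace | 1121.2 
3  | Frank | 1922.72
4  | Bob   | 1589.73
5  | Frank | 1899.87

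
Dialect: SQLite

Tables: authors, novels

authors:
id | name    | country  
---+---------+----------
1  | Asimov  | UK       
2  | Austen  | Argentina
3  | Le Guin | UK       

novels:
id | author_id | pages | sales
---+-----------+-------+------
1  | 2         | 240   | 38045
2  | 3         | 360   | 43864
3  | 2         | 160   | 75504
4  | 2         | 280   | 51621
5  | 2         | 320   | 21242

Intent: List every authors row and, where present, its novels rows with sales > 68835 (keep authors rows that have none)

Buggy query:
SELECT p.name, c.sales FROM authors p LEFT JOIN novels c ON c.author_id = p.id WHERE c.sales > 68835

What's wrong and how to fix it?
Bug: Filtering c.sales in WHERE discards the NULL rows produced by LEFT JOIN, turning it into an inner join

Fix: Move the right-table condition into the ON clause so unmatched parents are kept

Corrected query:
SELECT p.name, c.sales FROM authors p LEFT JOIN novels c ON c.author_id = p.id AND c.sales > 68835

Result:
name    | sales
--------+------
Asimov  | NULL 
Austen  | 75504
Le Guin | NULL 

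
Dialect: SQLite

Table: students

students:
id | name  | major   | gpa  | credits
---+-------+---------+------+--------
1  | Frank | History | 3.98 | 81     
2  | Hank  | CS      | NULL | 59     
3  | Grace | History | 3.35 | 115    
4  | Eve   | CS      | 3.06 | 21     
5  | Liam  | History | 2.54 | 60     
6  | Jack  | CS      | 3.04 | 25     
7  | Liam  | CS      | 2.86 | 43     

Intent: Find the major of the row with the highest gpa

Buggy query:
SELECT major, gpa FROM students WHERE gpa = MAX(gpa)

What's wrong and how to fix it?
Bug: WHERE is evaluated per row; an aggregate over the whole table isn't defined there

Fix: Wrap MAX in a scalar subquery so WHERE compares against a single value

Corrected query:
SELECT major, gpa FROM students WHERE gpa = (SELECT MAX(gpa) FROM students)

Result:
major   | gpa 
--------+-----
History | 3.98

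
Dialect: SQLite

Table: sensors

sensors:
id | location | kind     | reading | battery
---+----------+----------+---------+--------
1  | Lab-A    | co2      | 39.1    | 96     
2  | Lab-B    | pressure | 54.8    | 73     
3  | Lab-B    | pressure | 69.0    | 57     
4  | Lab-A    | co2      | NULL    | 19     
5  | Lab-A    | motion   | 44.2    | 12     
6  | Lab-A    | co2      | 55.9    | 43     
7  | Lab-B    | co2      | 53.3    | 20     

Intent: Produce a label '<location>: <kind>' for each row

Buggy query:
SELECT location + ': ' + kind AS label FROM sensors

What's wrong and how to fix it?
Bug: '+' is numeric addition; on text columns SQLite converts them to 0 instead of concatenating

Fix: Use the || operator for string concatenation

Corrected query:
SELECT location || ': ' || kind AS label FROM sensors

Result:
label          
---------------
Lab-A: co2     
Lab-B: pressure
Lab-B: pressure
Lab-A: co2     
Lab-A: motion  
Lab-A: co2     
Lab-B: co2     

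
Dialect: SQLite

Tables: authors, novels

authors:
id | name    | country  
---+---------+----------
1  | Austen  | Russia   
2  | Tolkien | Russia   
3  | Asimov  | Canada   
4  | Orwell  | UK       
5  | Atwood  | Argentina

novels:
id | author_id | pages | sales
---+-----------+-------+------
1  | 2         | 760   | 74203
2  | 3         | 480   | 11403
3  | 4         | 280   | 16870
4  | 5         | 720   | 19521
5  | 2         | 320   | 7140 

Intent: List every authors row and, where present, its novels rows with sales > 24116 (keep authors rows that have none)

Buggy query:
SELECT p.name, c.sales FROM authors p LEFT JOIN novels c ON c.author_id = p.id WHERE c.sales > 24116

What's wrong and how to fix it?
Bug: Filtering c.sales in WHERE discards the NULL rows produced by LEFT JOIN, turning it into an inner join

Fix: Move the right-table condition into the ON clause so unmatched parents are kept

Corrected query:
SELECT p.name, c.sales FROM authors p LEFT JOIN novels c ON c.author_id = p.id AND c.sales > 24116

Result:
name    | sales
--------+------
Austen  | NULL 
Tolkien | 74203
Asimov  | NULL 
Orwell  | NULL 
Atwood  | NULL 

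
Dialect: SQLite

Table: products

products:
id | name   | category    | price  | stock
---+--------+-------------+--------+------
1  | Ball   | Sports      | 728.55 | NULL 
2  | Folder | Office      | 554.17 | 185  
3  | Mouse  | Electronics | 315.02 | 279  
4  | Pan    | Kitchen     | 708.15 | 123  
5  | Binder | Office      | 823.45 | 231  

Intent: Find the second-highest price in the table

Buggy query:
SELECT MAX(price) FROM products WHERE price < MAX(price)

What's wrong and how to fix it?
Bug: MAX(price) on the right of the comparison is an aggregate-in-WHERE error

Fix: Put the inner MAX in a scalar subquery

Corrected query:
SELECT MAX(price) FROM products WHERE price < (SELECT MAX(price) FROM products)

Result:
MAX(price)
----------
728.55    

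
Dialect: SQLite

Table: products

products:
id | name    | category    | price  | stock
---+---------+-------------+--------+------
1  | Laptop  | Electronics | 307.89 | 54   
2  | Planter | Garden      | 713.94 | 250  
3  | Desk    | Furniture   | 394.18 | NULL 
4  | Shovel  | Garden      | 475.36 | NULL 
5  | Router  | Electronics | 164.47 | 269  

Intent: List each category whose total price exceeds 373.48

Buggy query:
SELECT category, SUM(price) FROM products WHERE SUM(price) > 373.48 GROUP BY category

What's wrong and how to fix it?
Bug: Aggregate functions cannot appear in a WHERE clause

Fix: Move the aggregate condition to a HAVING clause

Corrected query:
SELECT category, SUM(price) FROM products GROUP BY category HAVING SUM(price) > 373.48

Result:
category    | SUM(price)
------------+-----------
Electronics | 472.36    
Furniture   | 394.18    
Garden      | 1189.3    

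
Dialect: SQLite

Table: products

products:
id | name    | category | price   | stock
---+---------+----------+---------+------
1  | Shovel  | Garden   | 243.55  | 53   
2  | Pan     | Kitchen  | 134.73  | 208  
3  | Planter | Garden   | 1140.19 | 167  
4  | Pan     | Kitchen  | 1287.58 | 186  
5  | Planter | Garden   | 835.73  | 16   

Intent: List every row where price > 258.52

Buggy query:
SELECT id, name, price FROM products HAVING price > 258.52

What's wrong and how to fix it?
Bug: HAVING filters the output of aggregation, but this query has no GROUP BY and no aggregate functions, so SQLite rejects it (HAVING clause on a non-aggregate query); the condition here is per row

Fix: Use WHERE for row-level filtering

Corrected query:
SELECT id, name, price FROM products WHERE price > 258.52

Result:
id | name    | price  
---+---------+--------
3  | Planter | 1140.19
4  | Pan     | 1287.58
5  | Planter | 835.73 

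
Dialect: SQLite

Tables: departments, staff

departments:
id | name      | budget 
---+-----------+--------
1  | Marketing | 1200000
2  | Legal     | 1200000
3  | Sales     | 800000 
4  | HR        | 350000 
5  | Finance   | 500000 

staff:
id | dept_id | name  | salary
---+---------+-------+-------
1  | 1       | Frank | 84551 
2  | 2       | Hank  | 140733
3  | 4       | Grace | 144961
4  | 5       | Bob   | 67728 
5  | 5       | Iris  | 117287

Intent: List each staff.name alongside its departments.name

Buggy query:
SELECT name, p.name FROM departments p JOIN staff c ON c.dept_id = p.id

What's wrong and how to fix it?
Bug: Both tables have a 'name' column; the unqualified reference is ambiguous

Fix: Prefix ambiguous columns with the table alias

Corrected query:
SELECT c.name, p.name FROM departments p JOIN staff c ON c.dept_id = p.id

Result:
name  | name     
------+----------
Frank | Marketing
Hank  | Legal    
Grace | HR       
Bob   | Finance  
Iris  | Finance  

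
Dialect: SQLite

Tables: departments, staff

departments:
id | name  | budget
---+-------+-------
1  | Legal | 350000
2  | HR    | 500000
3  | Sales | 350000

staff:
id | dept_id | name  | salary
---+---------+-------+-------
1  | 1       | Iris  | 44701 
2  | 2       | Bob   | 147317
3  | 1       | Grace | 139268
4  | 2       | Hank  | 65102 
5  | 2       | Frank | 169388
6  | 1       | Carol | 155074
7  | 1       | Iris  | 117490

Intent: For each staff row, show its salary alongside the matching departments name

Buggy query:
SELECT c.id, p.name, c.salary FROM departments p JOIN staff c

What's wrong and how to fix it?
Bug: Missing join condition: each staff row is matched to all departments rows instead of just its own

Fix: Specify the join condition linking the foreign key to the parent id

Corrected query:
SELECT c.id, p.name, c.salary FROM departments p JOIN staff c ON c.dept_id = p.id

Result:
id | name  | salary
---+-------+-------
1  | Legal | 44701 
2  | HR    | 147317
3  | Legal | 139268
4  | HR    | 65102 
5  | HR    | 169388
6  | Legal | 155074
7  | Legal | 117490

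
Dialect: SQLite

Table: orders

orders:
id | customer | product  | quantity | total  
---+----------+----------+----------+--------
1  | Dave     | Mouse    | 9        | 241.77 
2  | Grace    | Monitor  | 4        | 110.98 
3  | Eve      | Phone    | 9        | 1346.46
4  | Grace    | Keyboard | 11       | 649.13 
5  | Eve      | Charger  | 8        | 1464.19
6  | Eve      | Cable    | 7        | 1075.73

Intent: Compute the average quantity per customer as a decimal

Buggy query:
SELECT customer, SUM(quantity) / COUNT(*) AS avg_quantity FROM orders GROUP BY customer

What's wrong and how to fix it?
Bug: SUM(quantity) and COUNT(*) are both integers; the division truncates the fractional part

Fix: Cast one side to REAL so the division keeps the fractional part

Corrected query:
SELECT customer, SUM(quantity) * 1.0 / COUNT(*) AS avg_quantity FROM orders GROUP BY customer

Result:
customer | avg_quantity
---------+-------------
Dave     | 9           
Eve      | 8           
Grace    | 7.5         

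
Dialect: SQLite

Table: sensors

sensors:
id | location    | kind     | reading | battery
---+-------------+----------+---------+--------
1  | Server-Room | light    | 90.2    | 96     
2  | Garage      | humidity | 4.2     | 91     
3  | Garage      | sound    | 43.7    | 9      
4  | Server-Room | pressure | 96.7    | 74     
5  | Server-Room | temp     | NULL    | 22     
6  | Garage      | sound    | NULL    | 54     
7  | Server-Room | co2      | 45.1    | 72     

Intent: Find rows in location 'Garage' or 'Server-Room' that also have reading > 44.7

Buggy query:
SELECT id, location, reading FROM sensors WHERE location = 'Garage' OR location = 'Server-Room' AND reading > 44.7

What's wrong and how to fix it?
Bug: AND binds tighter than OR, so this parses as location = 'Garage' OR (location = 'Server-Room' AND reading > 44.7)

Fix: Group the OR with parentheses (or use IN), then AND the threshold

Corrected query:
SELECT id, location, reading FROM sensors WHERE (location = 'Garage' OR location = 'Server-Room') AND reading > 44.7

Result:
id | location    | reading
---+-------------+--------
1  | Server-Room | 90.2   
4  | Server-Room | 96.7   
7  | Server-Room | 45.1   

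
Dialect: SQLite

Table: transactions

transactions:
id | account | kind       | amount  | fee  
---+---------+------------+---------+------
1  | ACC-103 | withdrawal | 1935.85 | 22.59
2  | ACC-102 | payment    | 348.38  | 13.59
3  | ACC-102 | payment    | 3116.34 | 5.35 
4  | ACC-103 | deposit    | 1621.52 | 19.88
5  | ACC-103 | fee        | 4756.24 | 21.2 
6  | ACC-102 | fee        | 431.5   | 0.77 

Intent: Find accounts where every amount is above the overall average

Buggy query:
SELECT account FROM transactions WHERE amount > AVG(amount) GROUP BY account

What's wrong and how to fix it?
Bug: WHERE evaluates per row before aggregation, so AVG() is unavailable

Fix: Use a subquery for AVG and a HAVING MIN(...) filter so the condition holds for every row in the group

Corrected query:
SELECT account FROM transactions GROUP BY account HAVING MIN(amount) > (SELECT AVG(amount) FROM transactions)

Result:
(no rows)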